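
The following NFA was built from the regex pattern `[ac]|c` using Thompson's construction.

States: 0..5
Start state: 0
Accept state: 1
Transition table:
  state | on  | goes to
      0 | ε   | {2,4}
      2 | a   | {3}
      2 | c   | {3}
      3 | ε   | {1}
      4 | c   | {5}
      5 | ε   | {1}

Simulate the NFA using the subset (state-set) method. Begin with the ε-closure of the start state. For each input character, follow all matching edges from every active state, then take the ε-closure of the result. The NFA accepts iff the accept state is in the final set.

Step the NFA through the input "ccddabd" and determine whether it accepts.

S₀ = ε-closure({0}) = {0,2,4}
'c' @ 1: {1,3,5}  ✓accept
'c' @ 2: {}  — dead — no transitions
rest 'ddabd' ignored (set empty)
final: {}; accept 1 not in set

Answer: REJECT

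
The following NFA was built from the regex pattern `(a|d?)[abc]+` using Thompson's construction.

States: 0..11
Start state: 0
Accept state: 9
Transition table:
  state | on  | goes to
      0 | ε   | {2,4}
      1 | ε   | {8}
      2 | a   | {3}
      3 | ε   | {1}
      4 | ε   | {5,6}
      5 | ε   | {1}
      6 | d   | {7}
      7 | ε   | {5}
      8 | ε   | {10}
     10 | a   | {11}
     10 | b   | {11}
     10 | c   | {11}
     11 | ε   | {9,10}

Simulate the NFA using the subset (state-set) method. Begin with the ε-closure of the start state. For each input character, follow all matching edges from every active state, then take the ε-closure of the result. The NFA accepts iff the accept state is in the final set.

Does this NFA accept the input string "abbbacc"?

Answer: ACCEPT

Derivation:
S₀ = ε-closure({0}) = {0,1,2,4,5,6,8,10}
'a' @ 1: {1,3,8,9,10,11}  (accept∈set)
'b' @ 2: {9,10,11}  (accept∈set)
'b' @ 3: {9,10,11}  (accept∈set)
'b' @ 4: {9,10,11}  (accept∈set)
'a' @ 5: {9,10,11}  (accept∈set)
'c' @ 6: {9,10,11}  (accept∈set)
'c' @ 7: {9,10,11}  (accept∈set)
final: {9,10,11}; accept 9 in set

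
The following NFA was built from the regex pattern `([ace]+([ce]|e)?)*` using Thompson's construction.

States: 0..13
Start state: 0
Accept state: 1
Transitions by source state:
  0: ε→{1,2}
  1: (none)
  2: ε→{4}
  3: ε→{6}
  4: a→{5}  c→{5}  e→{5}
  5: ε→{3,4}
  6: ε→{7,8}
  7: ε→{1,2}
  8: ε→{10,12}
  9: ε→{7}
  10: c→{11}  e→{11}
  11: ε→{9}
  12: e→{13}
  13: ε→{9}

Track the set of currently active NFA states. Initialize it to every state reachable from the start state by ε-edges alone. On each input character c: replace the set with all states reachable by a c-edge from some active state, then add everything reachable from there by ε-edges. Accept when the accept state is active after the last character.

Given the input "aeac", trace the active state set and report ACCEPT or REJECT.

S₀ = ε-closure({0}) = {0,1,2,4}
'a' @ 1: {1,2,3,4,5,6,7,8,10,12}  (accept∈set)
'e' @ 2: {1,2,3,4,5,6,7,8,9,10,11,12,13}  (accept∈set)
'a' @ 3: {1,2,3,4,5,6,7,8,10,12}  (accept∈set)
'c' @ 4: {1,2,3,4,5,6,7,8,9,10,11,12}  (accept∈set)
final: {1,2,3,4,5,6,7,8,9,10,11,12}; accept 1 in set

Answer: ACCEPT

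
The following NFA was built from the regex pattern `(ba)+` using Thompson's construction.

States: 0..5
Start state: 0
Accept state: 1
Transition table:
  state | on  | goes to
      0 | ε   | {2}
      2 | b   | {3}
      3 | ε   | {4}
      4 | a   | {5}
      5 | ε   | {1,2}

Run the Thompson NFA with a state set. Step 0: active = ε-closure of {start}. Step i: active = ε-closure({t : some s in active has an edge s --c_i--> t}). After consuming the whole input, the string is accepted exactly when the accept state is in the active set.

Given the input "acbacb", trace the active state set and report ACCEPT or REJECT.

Answer: REJECT

Trace:
initial (ε-close {0}): {0,2}
'a' @ 1: {}  — no active states
rest 'cbacb' ignored (set empty)
end set {} — state 1 not in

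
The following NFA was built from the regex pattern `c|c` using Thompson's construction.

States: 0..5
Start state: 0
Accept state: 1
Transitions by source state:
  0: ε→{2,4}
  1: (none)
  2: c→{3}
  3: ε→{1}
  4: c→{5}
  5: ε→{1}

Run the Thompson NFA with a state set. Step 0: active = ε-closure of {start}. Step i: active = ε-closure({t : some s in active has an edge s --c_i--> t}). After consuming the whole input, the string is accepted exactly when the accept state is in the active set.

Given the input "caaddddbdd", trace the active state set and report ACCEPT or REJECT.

Answer: REJECT

Trace:
start: ε-closure({0}) = {0,2,4}
'c' @ 1: {1,3,5}  (accept∈set)
'a' @ 2: {}  — state set empty
rest 'addddbdd' ignored (set empty)
after full input: {}  (accept=1 not in)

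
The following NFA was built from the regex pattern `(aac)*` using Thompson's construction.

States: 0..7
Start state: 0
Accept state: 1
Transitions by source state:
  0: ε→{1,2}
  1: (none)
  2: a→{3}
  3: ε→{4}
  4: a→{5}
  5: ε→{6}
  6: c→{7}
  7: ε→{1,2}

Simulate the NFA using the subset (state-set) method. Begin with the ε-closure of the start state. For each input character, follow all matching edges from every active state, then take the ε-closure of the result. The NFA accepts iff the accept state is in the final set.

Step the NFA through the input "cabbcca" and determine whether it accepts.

S₀ = ε-closure({0}) = {0,1,2}
'c' @ 1: {}  — state set empty
rest 'abbcca' ignored (set empty)
end set {} — state 1 not in

Answer: REJECT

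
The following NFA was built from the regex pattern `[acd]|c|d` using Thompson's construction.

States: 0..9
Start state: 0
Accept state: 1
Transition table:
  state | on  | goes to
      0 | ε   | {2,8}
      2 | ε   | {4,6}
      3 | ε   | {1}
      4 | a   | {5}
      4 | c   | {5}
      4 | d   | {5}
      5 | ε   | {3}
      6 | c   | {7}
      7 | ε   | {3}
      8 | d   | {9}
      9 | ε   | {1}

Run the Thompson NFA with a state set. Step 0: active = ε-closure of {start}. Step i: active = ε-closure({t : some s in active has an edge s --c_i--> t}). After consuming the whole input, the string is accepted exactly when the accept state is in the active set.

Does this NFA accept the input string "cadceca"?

Answer: REJECT

Derivation:
S₀ = ε-closure({0}) = {0,2,4,6,8}
'c' @ 1: {1,3,5,7}  [accepting]
'a' @ 2: {}  — dead — no transitions
rest 'dceca' ignored (set empty)
end set {} — state 1 not in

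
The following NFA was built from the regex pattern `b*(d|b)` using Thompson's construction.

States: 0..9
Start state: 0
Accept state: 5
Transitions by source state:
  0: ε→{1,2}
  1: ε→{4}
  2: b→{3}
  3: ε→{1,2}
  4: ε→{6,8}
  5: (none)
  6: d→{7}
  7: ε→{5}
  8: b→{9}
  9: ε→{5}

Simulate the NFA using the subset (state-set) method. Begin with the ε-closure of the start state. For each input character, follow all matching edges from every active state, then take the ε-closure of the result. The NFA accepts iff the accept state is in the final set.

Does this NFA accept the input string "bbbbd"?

Answer: ACCEPT

Trace:
S₀ = ε-closure({0}) = {0,1,2,4,6,8}
'b' @ 1: {1,2,3,4,5,6,8,9}  ✓accept
'b' @ 2: {1,2,3,4,5,6,8,9}  ✓accept
'b' @ 3: {1,2,3,4,5,6,8,9}  ✓accept
'b' @ 4: {1,2,3,4,5,6,8,9}  ✓accept
'd' @ 5: {5,7}  ✓accept
final: {5,7}; accept 5 in set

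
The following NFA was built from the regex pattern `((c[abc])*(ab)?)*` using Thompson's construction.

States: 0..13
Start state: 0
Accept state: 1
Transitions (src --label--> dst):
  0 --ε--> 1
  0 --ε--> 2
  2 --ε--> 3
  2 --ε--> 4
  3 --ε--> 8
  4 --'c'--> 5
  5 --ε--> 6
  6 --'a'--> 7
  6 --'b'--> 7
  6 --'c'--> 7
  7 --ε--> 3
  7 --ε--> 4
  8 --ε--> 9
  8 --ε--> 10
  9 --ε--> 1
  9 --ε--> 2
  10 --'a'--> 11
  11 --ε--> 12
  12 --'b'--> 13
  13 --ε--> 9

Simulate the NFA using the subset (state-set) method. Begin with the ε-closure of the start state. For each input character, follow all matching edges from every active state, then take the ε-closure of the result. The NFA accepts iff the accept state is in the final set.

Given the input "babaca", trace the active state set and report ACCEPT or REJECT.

Answer: REJECT

Steps:
start: ε-closure({0}) = {0,1,2,3,4,8,9,10}
'b' @ 1: {}  — dead — no transitions
rest 'abaca' ignored (set empty)
end set {} — state 1 not in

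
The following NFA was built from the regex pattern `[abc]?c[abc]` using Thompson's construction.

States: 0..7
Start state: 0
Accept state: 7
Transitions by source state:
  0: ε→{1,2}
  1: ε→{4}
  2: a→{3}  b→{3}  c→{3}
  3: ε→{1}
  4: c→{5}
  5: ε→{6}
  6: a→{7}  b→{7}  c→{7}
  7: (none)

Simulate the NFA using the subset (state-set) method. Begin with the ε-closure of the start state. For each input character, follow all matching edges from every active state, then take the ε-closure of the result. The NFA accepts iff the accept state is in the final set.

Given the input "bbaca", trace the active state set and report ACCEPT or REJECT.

Answer: REJECT

Steps:
S₀ = ε-closure({0}) = {0,1,2,4}
'b' @ 1: {1,3,4}
'b' @ 2: {}  — no active states
rest 'aca' ignored (set empty)
after full input: {}  (accept=7 not in)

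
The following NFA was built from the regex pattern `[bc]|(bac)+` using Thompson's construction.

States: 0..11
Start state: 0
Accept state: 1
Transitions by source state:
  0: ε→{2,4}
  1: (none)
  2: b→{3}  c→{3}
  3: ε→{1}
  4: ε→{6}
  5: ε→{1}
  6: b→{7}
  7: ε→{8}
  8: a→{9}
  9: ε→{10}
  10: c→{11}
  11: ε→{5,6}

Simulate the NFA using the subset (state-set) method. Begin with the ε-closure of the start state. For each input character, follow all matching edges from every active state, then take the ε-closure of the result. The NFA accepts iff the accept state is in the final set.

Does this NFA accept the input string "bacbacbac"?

Answer: ACCEPT

Steps:
S₀ = ε-closure({0}) = {0,2,4,6}
'b' @ 1: {1,3,7,8}  (accept∈set)
'a' @ 2: {9,10}
'c' @ 3: {1,5,6,11}  (accept∈set)
'b' @ 4: {7,8}
'a' @ 5: {9,10}
'c' @ 6: {1,5,6,11}  (accept∈set)
'b' @ 7: {7,8}
'a' @ 8: {9,10}
'c' @ 9: {1,5,6,11}  (accept∈set)
after full input: {1,5,6,11}  (accept=1 in)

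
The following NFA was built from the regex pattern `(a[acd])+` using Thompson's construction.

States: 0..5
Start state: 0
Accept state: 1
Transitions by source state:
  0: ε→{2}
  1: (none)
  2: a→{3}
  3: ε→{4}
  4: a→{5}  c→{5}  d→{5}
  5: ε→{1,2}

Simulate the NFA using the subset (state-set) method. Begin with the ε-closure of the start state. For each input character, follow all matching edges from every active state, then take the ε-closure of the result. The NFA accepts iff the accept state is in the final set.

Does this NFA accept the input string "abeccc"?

initial (ε-close {0}): {0,2}
'a' @ 1: {3,4}
'b' @ 2: {}  — state set empty
rest 'eccc' ignored (set empty)
final: {}; accept 1 not in set

Answer: REJECT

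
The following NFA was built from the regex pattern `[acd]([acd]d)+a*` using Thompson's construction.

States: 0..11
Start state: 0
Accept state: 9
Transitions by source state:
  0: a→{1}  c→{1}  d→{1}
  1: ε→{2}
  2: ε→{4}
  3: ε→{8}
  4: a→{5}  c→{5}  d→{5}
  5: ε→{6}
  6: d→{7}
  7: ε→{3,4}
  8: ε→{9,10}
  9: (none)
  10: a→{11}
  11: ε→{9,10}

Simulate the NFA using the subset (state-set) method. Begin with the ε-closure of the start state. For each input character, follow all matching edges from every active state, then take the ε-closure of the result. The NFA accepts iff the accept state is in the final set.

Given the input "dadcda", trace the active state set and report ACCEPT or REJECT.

initial (ε-close {0}): {0}
'd' @ 1: {1,2,4}
'a' @ 2: {5,6}
'd' @ 3: {3,4,7,8,9,10}  (accept∈set)
'c' @ 4: {5,6}
'd' @ 5: {3,4,7,8,9,10}  (accept∈set)
'a' @ 6: {5,6,9,10,11}  (accept∈set)
end set {5,6,9,10,11} — state 9 in

Answer: ACCEPT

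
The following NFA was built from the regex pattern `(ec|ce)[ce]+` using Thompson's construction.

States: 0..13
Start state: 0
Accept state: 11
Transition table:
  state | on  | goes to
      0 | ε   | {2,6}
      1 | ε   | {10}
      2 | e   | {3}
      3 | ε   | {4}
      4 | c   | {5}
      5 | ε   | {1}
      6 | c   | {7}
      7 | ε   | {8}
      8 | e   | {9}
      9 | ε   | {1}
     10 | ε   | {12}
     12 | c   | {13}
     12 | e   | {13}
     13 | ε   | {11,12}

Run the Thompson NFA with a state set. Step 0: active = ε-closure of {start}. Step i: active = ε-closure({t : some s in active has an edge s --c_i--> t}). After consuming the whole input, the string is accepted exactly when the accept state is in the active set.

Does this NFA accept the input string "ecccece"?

Answer: ACCEPT

Derivation:
start: ε-closure({0}) = {0,2,6}
'e' @ 1: {3,4}
'c' @ 2: {1,5,10,12}
'c' @ 3: {11,12,13}  [accepting]
'c' @ 4: {11,12,13}  [accepting]
'e' @ 5: {11,12,13}  [accepting]
'c' @ 6: {11,12,13}  [accepting]
'e' @ 7: {11,12,13}  [accepting]
end set {11,12,13} — state 11 in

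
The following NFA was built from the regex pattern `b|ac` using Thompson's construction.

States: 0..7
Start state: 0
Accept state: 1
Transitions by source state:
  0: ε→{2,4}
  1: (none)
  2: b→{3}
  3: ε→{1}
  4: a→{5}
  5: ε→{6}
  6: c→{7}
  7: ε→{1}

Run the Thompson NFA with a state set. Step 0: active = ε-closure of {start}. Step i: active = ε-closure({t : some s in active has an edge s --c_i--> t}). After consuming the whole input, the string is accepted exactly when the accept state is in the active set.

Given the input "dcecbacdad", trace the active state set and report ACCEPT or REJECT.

Answer: REJECT

Steps:
S₀ = ε-closure({0}) = {0,2,4}
'd' @ 1: {}  — no active states
rest 'cecbacdad' ignored (set empty)
final: {}; accept 1 not in set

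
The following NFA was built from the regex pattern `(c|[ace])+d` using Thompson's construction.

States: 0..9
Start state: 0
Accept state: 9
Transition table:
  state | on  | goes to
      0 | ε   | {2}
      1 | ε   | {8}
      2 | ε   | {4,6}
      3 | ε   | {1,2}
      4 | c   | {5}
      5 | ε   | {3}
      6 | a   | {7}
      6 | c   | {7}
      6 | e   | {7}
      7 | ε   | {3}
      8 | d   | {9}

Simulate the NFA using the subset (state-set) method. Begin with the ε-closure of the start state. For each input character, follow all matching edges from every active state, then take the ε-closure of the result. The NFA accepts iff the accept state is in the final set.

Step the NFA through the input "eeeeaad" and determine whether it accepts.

start: ε-closure({0}) = {0,2,4,6}
'e' @ 1: {1,2,3,4,6,7,8}
'e' @ 2: {1,2,3,4,6,7,8}
'e' @ 3: {1,2,3,4,6,7,8}
'e' @ 4: {1,2,3,4,6,7,8}
'a' @ 5: {1,2,3,4,6,7,8}
'a' @ 6: {1,2,3,4,6,7,8}
'd' @ 7: {9}  ✓accept
after full input: {9}  (accept=9 in)

Answer: ACCEPT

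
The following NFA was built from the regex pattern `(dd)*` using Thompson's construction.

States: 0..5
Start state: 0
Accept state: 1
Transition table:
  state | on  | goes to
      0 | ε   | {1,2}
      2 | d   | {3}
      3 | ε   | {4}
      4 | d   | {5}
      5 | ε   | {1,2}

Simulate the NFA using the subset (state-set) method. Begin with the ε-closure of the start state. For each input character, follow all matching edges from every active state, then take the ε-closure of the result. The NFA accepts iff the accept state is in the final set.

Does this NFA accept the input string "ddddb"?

Answer: REJECT

Trace:
initial (ε-close {0}): {0,1,2}
'd' @ 1: {3,4}
'd' @ 2: {1,2,5}  [accepting]
'd' @ 3: {3,4}
'd' @ 4: {1,2,5}  [accepting]
'b' @ 5: {}  — no active states
after full input: {}  (accept=1 not in)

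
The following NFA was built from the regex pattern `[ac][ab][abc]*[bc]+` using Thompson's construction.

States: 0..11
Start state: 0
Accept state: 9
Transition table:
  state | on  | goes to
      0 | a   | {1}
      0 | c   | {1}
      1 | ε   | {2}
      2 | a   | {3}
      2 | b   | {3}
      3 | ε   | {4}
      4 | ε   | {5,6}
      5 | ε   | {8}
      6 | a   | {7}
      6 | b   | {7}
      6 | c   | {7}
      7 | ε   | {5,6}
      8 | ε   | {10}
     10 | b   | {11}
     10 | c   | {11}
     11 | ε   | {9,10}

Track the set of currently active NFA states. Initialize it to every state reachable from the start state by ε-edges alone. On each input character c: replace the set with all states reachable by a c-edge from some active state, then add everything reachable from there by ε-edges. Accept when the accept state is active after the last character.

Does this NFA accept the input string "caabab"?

start: ε-closure({0}) = {0}
'c' @ 1: {1,2}
'a' @ 2: {3,4,5,6,8,10}
'a' @ 3: {5,6,7,8,10}
'b' @ 4: {5,6,7,8,9,10,11}  (accept∈set)
'a' @ 5: {5,6,7,8,10}
'b' @ 6: {5,6,7,8,9,10,11}  (accept∈set)
end set {5,6,7,8,9,10,11} — state 9 in

Answer: ACCEPT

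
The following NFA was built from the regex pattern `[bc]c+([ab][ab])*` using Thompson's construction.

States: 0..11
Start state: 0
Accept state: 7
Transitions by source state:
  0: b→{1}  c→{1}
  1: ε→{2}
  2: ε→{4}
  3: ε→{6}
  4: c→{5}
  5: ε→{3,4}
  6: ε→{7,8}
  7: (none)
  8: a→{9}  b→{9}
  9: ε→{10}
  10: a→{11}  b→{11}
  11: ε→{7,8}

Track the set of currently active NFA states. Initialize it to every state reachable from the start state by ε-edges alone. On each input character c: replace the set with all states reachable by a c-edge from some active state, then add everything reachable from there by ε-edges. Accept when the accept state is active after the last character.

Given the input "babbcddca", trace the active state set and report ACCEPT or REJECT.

start: ε-closure({0}) = {0}
'b' @ 1: {1,2,4}
'a' @ 2: {}  — state set empty
rest 'bbcddca' ignored (set empty)
after full input: {}  (accept=7 not in)

Answer: REJECT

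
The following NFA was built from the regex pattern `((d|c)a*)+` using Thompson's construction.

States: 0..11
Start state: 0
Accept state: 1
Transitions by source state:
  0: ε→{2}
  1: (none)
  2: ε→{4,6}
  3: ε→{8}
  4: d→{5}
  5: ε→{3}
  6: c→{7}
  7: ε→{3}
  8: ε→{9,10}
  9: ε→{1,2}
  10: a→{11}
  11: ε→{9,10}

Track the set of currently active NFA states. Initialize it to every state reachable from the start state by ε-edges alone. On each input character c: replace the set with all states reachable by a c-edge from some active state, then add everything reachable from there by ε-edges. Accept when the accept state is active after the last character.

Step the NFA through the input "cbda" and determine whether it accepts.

Answer: REJECT

Derivation:
S₀ = ε-closure({0}) = {0,2,4,6}
'c' @ 1: {1,2,3,4,6,7,8,9,10}  ✓accept
'b' @ 2: {}  — dead — no transitions
rest 'da' ignored (set empty)
end set {} — state 1 not in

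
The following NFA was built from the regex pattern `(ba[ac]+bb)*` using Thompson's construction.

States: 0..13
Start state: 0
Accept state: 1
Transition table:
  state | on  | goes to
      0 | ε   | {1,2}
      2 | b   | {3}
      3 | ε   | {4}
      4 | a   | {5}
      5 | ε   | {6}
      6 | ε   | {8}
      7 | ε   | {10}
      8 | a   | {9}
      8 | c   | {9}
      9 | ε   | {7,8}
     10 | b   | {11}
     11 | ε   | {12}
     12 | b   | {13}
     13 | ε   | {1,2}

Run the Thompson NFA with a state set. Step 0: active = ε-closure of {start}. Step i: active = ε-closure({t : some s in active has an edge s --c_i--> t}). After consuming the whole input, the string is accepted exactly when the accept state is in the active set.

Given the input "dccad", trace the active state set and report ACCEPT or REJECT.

S₀ = ε-closure({0}) = {0,1,2}
'd' @ 1: {}  — state set empty
rest 'ccad' ignored (set empty)
final: {}; accept 1 not in set

Answer: REJECT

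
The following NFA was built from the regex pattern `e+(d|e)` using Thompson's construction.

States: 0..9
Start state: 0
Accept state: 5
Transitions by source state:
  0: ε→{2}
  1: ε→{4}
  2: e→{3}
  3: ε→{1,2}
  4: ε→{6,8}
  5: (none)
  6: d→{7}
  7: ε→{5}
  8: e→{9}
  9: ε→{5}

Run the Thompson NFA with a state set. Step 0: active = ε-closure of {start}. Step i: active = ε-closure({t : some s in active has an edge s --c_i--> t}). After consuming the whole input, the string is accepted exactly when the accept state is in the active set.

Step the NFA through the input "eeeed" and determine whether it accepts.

Answer: ACCEPT

Derivation:
initial (ε-close {0}): {0,2}
'e' @ 1: {1,2,3,4,6,8}
'e' @ 2: {1,2,3,4,5,6,8,9}  ✓accept
'e' @ 3: {1,2,3,4,5,6,8,9}  ✓accept
'e' @ 4: {1,2,3,4,5,6,8,9}  ✓accept
'd' @ 5: {5,7}  ✓accept
final: {5,7}; accept 5 in set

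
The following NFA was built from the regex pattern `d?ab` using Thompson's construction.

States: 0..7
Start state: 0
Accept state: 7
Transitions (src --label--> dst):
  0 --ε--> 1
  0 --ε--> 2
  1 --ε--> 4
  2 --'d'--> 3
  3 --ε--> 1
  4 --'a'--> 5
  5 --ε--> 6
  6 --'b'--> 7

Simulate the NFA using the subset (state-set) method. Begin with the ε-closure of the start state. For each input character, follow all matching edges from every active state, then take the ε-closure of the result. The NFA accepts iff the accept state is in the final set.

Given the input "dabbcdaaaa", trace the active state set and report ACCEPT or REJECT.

Answer: REJECT

Derivation:
S₀ = ε-closure({0}) = {0,1,2,4}
'd' @ 1: {1,3,4}
'a' @ 2: {5,6}
'b' @ 3: {7}  [accepting]
'b' @ 4: {}  — dead — no transitions
rest 'cdaaaa' ignored (set empty)
end set {} — state 7 not in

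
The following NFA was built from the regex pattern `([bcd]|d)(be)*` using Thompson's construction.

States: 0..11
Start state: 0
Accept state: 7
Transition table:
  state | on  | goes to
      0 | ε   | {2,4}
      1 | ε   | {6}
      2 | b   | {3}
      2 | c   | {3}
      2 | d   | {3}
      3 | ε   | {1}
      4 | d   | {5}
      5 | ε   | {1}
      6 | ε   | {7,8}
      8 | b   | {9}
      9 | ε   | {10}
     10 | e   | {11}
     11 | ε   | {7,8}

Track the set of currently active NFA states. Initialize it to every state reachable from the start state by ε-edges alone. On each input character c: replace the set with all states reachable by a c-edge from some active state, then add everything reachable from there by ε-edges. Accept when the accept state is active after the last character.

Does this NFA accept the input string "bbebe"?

Answer: ACCEPT

Trace:
start: ε-closure({0}) = {0,2,4}
'b' @ 1: {1,3,6,7,8}  ✓accept
'b' @ 2: {9,10}
'e' @ 3: {7,8,11}  ✓accept
'b' @ 4: {9,10}
'e' @ 5: {7,8,11}  ✓accept
final: {7,8,11}; accept 7 in set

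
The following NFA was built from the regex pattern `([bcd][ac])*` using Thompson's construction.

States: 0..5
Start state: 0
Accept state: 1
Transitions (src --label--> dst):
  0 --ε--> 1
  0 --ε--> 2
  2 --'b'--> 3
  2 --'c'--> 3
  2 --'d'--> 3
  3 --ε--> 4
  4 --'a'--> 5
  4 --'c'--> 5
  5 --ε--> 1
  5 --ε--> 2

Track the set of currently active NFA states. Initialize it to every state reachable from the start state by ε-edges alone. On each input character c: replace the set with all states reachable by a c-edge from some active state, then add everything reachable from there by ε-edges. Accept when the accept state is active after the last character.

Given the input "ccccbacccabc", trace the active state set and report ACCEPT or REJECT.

Answer: ACCEPT

Steps:
start: ε-closure({0}) = {0,1,2}
'c' @ 1: {3,4}
'c' @ 2: {1,2,5}  ✓accept
'c' @ 3: {3,4}
'c' @ 4: {1,2,5}  ✓accept
'b' @ 5: {3,4}
'a' @ 6: {1,2,5}  ✓accept
'c' @ 7: {3,4}
'c' @ 8: {1,2,5}  ✓accept
'c' @ 9: {3,4}
'a' @ 10: {1,2,5}  ✓accept
'b' @ 11: {3,4}
'c' @ 12: {1,2,5}  ✓accept
final: {1,2,5}; accept 1 in set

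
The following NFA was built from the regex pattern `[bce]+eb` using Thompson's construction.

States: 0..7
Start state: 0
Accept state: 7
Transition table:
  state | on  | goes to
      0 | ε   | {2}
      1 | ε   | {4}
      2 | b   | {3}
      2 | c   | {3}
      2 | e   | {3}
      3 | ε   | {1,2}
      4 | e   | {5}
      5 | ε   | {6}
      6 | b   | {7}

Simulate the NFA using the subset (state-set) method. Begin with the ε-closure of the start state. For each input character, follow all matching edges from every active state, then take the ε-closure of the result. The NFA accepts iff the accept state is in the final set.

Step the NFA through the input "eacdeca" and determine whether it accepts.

Answer: REJECT

Trace:
initial (ε-close {0}): {0,2}
'e' @ 1: {1,2,3,4}
'a' @ 2: {}  — no active states
rest 'cdeca' ignored (set empty)
after full input: {}  (accept=7 not in)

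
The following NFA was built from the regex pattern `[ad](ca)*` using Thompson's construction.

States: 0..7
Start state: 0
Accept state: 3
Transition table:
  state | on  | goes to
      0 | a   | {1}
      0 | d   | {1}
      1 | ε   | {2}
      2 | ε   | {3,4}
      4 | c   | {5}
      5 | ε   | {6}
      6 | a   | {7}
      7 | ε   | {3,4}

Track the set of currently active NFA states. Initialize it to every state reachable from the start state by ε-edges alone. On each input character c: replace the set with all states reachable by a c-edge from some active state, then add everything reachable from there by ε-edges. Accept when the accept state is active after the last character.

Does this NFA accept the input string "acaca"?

S₀ = ε-closure({0}) = {0}
'a' @ 1: {1,2,3,4}  [accepting]
'c' @ 2: {5,6}
'a' @ 3: {3,4,7}  [accepting]
'c' @ 4: {5,6}
'a' @ 5: {3,4,7}  [accepting]
after full input: {3,4,7}  (accept=3 in)

Answer: ACCEPT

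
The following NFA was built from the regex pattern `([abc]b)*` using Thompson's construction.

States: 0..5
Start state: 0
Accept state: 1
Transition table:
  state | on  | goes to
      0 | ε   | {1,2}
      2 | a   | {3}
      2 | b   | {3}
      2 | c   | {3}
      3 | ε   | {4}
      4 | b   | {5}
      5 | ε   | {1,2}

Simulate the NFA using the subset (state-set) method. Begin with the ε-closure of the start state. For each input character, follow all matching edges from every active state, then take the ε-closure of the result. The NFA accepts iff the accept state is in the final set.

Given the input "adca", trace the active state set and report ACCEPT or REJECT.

initial (ε-close {0}): {0,1,2}
'a' @ 1: {3,4}
'd' @ 2: {}  — state set empty
rest 'ca' ignored (set empty)
end set {} — state 1 not in

Answer: REJECT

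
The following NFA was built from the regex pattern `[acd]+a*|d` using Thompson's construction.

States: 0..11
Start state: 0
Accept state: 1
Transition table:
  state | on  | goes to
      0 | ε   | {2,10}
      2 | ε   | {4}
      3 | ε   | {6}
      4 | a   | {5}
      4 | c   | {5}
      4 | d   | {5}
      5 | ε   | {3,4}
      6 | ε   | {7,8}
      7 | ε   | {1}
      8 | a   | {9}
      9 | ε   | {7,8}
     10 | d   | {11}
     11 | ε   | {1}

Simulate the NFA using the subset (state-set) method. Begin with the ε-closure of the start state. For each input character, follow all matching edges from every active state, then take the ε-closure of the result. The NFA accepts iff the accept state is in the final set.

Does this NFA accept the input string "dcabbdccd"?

initial (ε-close {0}): {0,2,4,10}
'd' @ 1: {1,3,4,5,6,7,8,11}  [accepting]
'c' @ 2: {1,3,4,5,6,7,8}  [accepting]
'a' @ 3: {1,3,4,5,6,7,8,9}  [accepting]
'b' @ 4: {}  — state set empty
rest 'bdccd' ignored (set empty)
final: {}; accept 1 not in set

Answer: REJECT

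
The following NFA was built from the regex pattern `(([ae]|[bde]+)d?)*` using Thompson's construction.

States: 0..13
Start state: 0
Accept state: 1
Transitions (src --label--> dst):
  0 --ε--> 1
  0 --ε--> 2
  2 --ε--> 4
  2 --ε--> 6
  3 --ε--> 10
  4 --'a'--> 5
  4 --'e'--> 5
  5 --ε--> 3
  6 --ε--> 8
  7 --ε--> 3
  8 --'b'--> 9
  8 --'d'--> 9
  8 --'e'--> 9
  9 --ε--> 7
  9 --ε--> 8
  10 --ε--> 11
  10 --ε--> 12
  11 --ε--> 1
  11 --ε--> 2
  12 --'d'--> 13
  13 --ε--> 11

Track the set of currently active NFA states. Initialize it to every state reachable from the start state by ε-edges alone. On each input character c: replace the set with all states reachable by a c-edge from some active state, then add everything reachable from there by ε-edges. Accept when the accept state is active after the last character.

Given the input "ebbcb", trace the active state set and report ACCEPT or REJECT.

S₀ = ε-closure({0}) = {0,1,2,4,6,8}
'e' @ 1: {1,2,3,4,5,6,7,8,9,10,11,12}  [accepting]
'b' @ 2: {1,2,3,4,6,7,8,9,10,11,12}  [accepting]
'b' @ 3: {1,2,3,4,6,7,8,9,10,11,12}  [accepting]
'c' @ 4: {}  — dead — no transitions
rest 'b' ignored (set empty)
final: {}; accept 1 not in set

Answer: REJECT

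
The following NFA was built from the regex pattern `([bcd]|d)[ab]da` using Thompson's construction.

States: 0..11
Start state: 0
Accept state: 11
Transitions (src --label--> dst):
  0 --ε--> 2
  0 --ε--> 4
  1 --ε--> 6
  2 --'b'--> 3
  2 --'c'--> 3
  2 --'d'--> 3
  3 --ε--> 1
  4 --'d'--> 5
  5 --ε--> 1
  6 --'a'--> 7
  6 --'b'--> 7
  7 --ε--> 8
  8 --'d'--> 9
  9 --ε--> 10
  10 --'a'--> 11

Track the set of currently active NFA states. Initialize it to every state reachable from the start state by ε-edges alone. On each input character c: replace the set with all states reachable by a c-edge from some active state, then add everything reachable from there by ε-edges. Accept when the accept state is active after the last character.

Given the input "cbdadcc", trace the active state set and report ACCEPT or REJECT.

initial (ε-close {0}): {0,2,4}
'c' @ 1: {1,3,6}
'b' @ 2: {7,8}
'd' @ 3: {9,10}
'a' @ 4: {11}  (accept∈set)
'd' @ 5: {}  — state set empty
rest 'cc' ignored (set empty)
end set {} — state 11 not in

Answer: REJECT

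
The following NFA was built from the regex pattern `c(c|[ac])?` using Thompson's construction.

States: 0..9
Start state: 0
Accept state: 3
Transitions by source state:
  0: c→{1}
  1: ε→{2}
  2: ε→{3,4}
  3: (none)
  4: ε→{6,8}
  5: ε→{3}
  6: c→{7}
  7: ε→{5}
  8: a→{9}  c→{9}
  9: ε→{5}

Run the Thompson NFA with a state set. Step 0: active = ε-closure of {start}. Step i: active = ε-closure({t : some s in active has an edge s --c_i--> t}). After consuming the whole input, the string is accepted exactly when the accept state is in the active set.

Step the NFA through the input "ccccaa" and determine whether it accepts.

Answer: REJECT

Derivation:
S₀ = ε-closure({0}) = {0}
'c' @ 1: {1,2,3,4,6,8}  (accept∈set)
'c' @ 2: {3,5,7,9}  (accept∈set)
'c' @ 3: {}  — dead — no transitions
rest 'caa' ignored (set empty)
final: {}; accept 3 not in set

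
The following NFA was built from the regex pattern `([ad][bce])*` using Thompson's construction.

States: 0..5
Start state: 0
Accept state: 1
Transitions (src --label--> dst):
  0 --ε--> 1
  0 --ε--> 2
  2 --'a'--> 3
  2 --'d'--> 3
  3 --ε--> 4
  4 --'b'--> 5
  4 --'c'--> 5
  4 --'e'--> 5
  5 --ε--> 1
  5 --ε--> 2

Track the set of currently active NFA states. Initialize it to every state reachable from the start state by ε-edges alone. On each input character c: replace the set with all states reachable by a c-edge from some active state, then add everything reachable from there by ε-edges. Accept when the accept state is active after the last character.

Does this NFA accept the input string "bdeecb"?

Answer: REJECT

Steps:
initial (ε-close {0}): {0,1,2}
'b' @ 1: {}  — no active states
rest 'deecb' ignored (set empty)
after full input: {}  (accept=1 not in)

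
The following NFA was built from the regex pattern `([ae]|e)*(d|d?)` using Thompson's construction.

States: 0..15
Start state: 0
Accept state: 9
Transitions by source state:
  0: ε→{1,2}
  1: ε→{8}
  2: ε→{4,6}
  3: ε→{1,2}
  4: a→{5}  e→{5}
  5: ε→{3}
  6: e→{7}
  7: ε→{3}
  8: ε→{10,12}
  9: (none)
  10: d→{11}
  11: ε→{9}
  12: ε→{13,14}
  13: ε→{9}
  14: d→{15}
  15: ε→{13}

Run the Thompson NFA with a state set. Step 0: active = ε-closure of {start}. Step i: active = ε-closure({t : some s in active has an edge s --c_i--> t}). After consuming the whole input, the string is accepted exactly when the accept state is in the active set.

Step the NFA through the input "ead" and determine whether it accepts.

start: ε-closure({0}) = {0,1,2,4,6,8,9,10,12,13,14}
'e' @ 1: {1,2,3,4,5,6,7,8,9,10,12,13,14}  ✓accept
'a' @ 2: {1,2,3,4,5,6,8,9,10,12,13,14}  ✓accept
'd' @ 3: {9,11,13,15}  ✓accept
end set {9,11,13,15} — state 9 in

Answer: ACCEPT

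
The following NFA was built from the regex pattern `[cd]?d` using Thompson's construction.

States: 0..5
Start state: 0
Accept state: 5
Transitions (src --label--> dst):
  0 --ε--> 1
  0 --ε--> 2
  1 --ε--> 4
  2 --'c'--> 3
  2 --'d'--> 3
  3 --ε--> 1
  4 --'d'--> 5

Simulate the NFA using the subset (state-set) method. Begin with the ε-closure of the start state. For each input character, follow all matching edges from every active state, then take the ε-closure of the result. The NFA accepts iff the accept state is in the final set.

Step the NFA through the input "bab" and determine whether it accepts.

Answer: REJECT

Trace:
start: ε-closure({0}) = {0,1,2,4}
'b' @ 1: {}  — no active states
rest 'ab' ignored (set empty)
after full input: {}  (accept=5 not in)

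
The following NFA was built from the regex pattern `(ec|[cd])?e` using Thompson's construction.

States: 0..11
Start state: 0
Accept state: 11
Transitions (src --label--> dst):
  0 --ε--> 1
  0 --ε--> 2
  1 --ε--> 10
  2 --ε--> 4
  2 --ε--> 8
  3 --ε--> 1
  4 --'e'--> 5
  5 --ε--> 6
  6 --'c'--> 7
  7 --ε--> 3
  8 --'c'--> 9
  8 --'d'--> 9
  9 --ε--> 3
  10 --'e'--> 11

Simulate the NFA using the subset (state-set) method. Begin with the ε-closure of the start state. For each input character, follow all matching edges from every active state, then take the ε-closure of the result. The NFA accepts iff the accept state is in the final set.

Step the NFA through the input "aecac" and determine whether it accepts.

S₀ = ε-closure({0}) = {0,1,2,4,8,10}
'a' @ 1: {}  — dead — no transitions
rest 'ecac' ignored (set empty)
after full input: {}  (accept=11 not in)

Answer: REJECT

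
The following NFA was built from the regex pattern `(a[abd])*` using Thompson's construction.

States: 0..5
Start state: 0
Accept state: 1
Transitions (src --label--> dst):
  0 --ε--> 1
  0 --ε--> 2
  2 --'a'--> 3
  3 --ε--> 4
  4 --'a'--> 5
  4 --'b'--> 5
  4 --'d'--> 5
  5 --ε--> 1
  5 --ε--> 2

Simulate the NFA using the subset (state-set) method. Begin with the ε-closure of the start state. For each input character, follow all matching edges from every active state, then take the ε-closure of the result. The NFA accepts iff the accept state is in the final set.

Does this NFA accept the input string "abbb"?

S₀ = ε-closure({0}) = {0,1,2}
'a' @ 1: {3,4}
'b' @ 2: {1,2,5}  [accepting]
'b' @ 3: {}  — state set empty
rest 'b' ignored (set empty)
after full input: {}  (accept=1 not in)

Answer: REJECT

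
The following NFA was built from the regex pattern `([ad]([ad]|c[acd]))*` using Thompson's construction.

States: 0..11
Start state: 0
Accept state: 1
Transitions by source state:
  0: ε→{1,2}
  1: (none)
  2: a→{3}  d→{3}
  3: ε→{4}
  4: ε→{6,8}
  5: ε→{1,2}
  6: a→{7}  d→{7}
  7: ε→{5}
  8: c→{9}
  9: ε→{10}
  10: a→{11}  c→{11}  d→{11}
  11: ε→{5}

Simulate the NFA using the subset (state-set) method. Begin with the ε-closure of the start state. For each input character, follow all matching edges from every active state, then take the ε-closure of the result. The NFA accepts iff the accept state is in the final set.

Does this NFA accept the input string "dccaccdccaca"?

S₀ = ε-closure({0}) = {0,1,2}
'd' @ 1: {3,4,6,8}
'c' @ 2: {9,10}
'c' @ 3: {1,2,5,11}  (accept∈set)
'a' @ 4: {3,4,6,8}
'c' @ 5: {9,10}
'c' @ 6: {1,2,5,11}  (accept∈set)
'd' @ 7: {3,4,6,8}
'c' @ 8: {9,10}
'c' @ 9: {1,2,5,11}  (accept∈set)
'a' @ 10: {3,4,6,8}
'c' @ 11: {9,10}
'a' @ 12: {1,2,5,11}  (accept∈set)
after full input: {1,2,5,11}  (accept=1 in)

Answer: ACCEPT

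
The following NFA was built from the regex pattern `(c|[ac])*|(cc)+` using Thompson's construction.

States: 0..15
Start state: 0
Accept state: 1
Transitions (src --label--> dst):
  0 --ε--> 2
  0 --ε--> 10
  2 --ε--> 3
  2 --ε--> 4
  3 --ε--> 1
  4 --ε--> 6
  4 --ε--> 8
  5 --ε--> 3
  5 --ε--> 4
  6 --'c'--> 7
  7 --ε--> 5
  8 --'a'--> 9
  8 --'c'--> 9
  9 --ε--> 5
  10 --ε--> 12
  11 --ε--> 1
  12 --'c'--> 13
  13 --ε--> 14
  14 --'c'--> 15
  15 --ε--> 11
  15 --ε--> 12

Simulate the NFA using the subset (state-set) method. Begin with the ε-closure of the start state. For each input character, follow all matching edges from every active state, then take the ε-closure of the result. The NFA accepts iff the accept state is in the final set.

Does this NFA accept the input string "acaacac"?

initial (ε-close {0}): {0,1,2,3,4,6,8,10,12}
'a' @ 1: {1,3,4,5,6,8,9}  (accept∈set)
'c' @ 2: {1,3,4,5,6,7,8,9}  (accept∈set)
'a' @ 3: {1,3,4,5,6,8,9}  (accept∈set)
'a' @ 4: {1,3,4,5,6,8,9}  (accept∈set)
'c' @ 5: {1,3,4,5,6,7,8,9}  (accept∈set)
'a' @ 6: {1,3,4,5,6,8,9}  (accept∈set)
'c' @ 7: {1,3,4,5,6,7,8,9}  (accept∈set)
after full input: {1,3,4,5,6,7,8,9}  (accept=1 in)

Answer: ACCEPT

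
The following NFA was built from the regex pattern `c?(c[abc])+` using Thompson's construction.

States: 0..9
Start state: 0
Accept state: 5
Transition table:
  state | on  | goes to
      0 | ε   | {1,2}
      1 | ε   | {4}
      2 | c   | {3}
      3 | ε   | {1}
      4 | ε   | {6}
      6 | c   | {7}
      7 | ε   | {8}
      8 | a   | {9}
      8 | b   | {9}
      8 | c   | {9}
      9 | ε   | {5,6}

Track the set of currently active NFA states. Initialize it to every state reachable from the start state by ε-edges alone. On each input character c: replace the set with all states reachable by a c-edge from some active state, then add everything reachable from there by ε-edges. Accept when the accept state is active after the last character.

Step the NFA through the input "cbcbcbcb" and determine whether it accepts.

start: ε-closure({0}) = {0,1,2,4,6}
'c' @ 1: {1,3,4,6,7,8}
'b' @ 2: {5,6,9}  [accepting]
'c' @ 3: {7,8}
'b' @ 4: {5,6,9}  [accepting]
'c' @ 5: {7,8}
'b' @ 6: {5,6,9}  [accepting]
'c' @ 7: {7,8}
'b' @ 8: {5,6,9}  [accepting]
end set {5,6,9} — state 5 in

Answer: ACCEPT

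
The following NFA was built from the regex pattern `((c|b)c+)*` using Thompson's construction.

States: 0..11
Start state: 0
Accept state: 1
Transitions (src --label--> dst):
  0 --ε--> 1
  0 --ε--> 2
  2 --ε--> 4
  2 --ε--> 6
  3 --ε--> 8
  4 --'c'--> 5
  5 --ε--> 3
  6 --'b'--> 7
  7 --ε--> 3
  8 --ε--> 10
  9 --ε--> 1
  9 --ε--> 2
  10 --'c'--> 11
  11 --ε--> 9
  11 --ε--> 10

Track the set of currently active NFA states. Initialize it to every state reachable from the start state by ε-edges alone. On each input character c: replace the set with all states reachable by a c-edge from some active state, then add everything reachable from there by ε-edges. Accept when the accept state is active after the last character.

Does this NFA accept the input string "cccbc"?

Answer: ACCEPT

Trace:
initial (ε-close {0}): {0,1,2,4,6}
'c' @ 1: {3,5,8,10}
'c' @ 2: {1,2,4,6,9,10,11}  (accept∈set)
'c' @ 3: {1,2,3,4,5,6,8,9,10,11}  (accept∈set)
'b' @ 4: {3,7,8,10}
'c' @ 5: {1,2,4,6,9,10,11}  (accept∈set)
after full input: {1,2,4,6,9,10,11}  (accept=1 in)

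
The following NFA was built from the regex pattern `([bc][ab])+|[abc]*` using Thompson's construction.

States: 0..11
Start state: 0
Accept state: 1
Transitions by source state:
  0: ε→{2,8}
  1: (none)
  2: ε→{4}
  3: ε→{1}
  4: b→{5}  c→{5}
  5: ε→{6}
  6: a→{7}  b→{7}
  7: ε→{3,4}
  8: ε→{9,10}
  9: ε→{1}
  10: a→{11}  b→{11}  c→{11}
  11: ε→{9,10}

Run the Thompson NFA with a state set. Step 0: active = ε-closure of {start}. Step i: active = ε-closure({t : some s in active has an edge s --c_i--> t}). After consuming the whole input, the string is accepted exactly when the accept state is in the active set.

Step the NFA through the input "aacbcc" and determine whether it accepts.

Answer: ACCEPT

Steps:
S₀ = ε-closure({0}) = {0,1,2,4,8,9,10}
'a' @ 1: {1,9,10,11}  ✓accept
'a' @ 2: {1,9,10,11}  ✓accept
'c' @ 3: {1,9,10,11}  ✓accept
'b' @ 4: {1,9,10,11}  ✓accept
'c' @ 5: {1,9,10,11}  ✓accept
'c' @ 6: {1,9,10,11}  ✓accept
end set {1,9,10,11} — state 1 in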